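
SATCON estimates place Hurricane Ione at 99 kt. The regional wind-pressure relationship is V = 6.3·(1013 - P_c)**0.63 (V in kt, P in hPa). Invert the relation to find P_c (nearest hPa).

934 hPa

ΔP = (V / 6.3)^(1/0.63) = (99/6.3)^1.587.
99/6.3 = 15.714; 15.714^1.587 ≈ 79.23 hPa.
P_c = 1013 − 79.23 = 933.77 ≈ 934 hPa.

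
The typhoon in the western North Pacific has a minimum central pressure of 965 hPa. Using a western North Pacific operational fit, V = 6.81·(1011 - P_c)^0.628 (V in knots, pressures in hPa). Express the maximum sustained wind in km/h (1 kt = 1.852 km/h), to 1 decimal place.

139.6 km/h

ΔP = 1011 − 965 = 46 hPa.
V ≈ 6.81 × 46^0.628 = 6.81 × 11.072 ≈ 75.398 kt.
75.398 × 1.852 ≈ 139.64 km/h → 139.6 km/h.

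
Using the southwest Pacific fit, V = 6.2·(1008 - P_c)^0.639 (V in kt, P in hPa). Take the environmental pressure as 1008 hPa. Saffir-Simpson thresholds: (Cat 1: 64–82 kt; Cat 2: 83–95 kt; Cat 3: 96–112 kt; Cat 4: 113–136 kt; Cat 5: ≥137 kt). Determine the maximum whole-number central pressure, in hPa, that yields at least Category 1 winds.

Category 1 begins at V = 64 kt.
Required ΔP = (64/6.2)^(1/0.639) = 10.323^1.565 ≈ 38.59 hPa.
P_c ≤ 1008 − 38.59 = 969.41, so the highest integer P_c is 969 hPa.

969 hPa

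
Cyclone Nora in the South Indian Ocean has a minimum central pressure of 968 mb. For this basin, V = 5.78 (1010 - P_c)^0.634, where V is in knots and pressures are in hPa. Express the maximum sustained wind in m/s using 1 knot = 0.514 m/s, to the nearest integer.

ΔP = 1010 − 968 = 42 mb.
V ≈ 5.78 × 42^0.634 = 5.78 × 10.694 ≈ 61.811 kt.
61.811 × 0.514 ≈ 31.77 m/s → 32 m/s.

32 m/s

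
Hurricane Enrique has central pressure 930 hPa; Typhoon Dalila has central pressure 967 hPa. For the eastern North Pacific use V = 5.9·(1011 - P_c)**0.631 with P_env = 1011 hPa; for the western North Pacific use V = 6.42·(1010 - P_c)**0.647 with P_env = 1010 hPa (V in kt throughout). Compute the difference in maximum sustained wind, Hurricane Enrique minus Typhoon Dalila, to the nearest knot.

Hurricane Enrique: ΔP = 81; V ≈ 5.9 × 81^0.631 ≈ 94.43 kt.
Typhoon Dalila: ΔP = 43; V ≈ 6.42 × 43^0.647 ≈ 73.18 kt.
Difference ≈ 94.43 − 73.18 = 21.25 → 21 kt.

21 kt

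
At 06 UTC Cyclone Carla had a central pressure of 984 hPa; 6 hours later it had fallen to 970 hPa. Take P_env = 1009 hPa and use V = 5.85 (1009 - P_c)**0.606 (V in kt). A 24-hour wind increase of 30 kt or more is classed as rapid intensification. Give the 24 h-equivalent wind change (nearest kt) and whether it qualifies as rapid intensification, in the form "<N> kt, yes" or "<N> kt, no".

V₁: ΔP = 25, V ≈ 5.85 × 25^0.606 ≈ 41.14 kt.
V₂: ΔP = 39, V ≈ 5.85 × 39^0.606 ≈ 53.87 kt.
ΔV over 6 h = 12.73 kt → 24 h equivalent = 12.73 × 24/6 ≈ 50.92 kt.
51 kt ≥ 30 kt ⇒ rapid intensification.

51 kt, yes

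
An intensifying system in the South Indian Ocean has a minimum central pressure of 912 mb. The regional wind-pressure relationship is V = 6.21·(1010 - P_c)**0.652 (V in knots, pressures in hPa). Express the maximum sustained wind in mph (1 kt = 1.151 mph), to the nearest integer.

ΔP = 1010 − 912 = 98 mb.
V ≈ 6.21 × 98^0.652 = 6.21 × 19.874 ≈ 123.416 kt.
123.416 × 1.151 ≈ 142.05 mph → 142 mph.

142 mph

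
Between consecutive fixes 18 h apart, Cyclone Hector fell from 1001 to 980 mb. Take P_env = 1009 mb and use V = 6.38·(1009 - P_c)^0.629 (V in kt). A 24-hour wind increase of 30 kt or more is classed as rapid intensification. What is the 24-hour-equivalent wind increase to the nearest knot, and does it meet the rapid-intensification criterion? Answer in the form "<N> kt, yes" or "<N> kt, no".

39 kt, yes

V₁: ΔP = 8, V ≈ 6.38 × 8^0.629 ≈ 23.60 kt.
V₂: ΔP = 29, V ≈ 6.38 × 29^0.629 ≈ 53.05 kt.
ΔV over 18 h = 29.45 kt → 24 h equivalent = 29.45 × 24/18 ≈ 39.27 kt.
39 kt ≥ 30 kt ⇒ rapid intensification.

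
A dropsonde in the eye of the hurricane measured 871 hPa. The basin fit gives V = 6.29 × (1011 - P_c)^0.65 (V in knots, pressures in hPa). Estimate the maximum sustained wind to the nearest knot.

ΔP = 1011 − 871 = 140 hPa.
140^0.65 ≈ 24.830.
V ≈ 6.29 × 24.830 ≈ 156.2 kt.

156 kt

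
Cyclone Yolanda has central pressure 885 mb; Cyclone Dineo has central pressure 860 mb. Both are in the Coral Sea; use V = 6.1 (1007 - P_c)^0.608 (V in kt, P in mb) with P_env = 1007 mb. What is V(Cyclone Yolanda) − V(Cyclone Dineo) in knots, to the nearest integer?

Cyclone Yolanda: ΔP = 122; V ≈ 6.1 × 122^0.608 ≈ 113.20 kt.
Cyclone Dineo: ΔP = 147; V ≈ 6.1 × 147^0.608 ≈ 126.78 kt.
Difference ≈ 113.20 − 126.78 = -13.58 → -14 kt.

-14 kt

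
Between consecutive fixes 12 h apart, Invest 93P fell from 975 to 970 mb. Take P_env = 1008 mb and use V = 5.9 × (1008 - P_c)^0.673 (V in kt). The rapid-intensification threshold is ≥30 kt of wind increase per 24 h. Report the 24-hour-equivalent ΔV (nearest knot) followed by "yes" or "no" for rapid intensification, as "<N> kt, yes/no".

V₁: ΔP = 33, V ≈ 5.9 × 33^0.673 ≈ 62.06 kt.
V₂: ΔP = 38, V ≈ 5.9 × 38^0.673 ≈ 68.24 kt.
ΔV over 12 h = 6.18 kt → 24 h equivalent = 6.18 × 24/12 ≈ 12.36 kt.
12 kt < 30 kt ⇒ not rapid intensification.

12 kt, no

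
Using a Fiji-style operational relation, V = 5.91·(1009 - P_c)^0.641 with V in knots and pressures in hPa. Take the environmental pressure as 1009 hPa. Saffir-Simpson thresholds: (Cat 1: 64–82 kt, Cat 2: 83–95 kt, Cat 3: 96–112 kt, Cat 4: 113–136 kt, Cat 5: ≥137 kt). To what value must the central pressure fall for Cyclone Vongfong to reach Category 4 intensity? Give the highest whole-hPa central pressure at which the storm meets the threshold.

Category 4 begins at V = 113 kt.
Required ΔP = (113/5.91)^(1/0.641) = 19.120^1.560 ≈ 99.82 hPa.
P_c ≤ 1009 − 99.82 = 909.18, so the highest integer P_c is 909 hPa.

909 hPa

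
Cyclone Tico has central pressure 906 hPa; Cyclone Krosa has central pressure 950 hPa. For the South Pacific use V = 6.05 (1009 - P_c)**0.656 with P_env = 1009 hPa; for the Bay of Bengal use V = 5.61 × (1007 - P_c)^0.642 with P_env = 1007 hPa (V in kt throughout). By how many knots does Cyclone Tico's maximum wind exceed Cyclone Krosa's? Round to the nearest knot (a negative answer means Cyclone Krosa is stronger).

51 kt

Cyclone Tico: ΔP = 103; V ≈ 6.05 × 103^0.656 ≈ 126.53 kt.
Cyclone Krosa: ΔP = 57; V ≈ 5.61 × 57^0.642 ≈ 75.20 kt.
Difference ≈ 126.53 − 75.20 = 51.33 → 51 kt.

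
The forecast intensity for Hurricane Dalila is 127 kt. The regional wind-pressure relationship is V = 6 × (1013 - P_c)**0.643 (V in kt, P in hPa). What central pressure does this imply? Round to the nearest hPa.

ΔP = (V / 6)^(1/0.643) = (127/6)^1.555.
127/6 = 21.167; 21.167^1.555 ≈ 115.26 hPa.
P_c = 1013 − 115.26 = 897.74 ≈ 898 hPa.

898 hPa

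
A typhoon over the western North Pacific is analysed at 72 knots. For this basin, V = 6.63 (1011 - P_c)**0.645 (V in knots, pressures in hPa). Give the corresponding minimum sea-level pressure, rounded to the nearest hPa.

ΔP = (V / 6.63)^(1/0.645) = (72/6.63)^1.550.
72/6.63 = 10.860; 10.860^1.550 ≈ 40.36 hPa.
P_c = 1011 − 40.36 = 970.64 ≈ 971 hPa.

971 hPa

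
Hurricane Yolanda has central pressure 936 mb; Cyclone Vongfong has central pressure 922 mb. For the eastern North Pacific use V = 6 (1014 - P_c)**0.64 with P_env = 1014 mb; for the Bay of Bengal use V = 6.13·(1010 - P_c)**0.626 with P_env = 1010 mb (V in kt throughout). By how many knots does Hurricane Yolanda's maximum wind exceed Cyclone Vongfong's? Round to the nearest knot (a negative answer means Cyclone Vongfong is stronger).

-4 kt

Hurricane Yolanda: ΔP = 78; V ≈ 6 × 78^0.64 ≈ 97.52 kt.
Cyclone Vongfong: ΔP = 88; V ≈ 6.13 × 88^0.626 ≈ 101.09 kt.
Difference ≈ 97.52 − 101.09 = -3.57 → -4 kt.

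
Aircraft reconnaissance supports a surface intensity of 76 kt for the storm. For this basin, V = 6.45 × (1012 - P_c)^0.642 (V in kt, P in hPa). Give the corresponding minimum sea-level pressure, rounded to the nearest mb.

ΔP = (V / 6.45)^(1/0.642) = (76/6.45)^1.558.
76/6.45 = 11.783; 11.783^1.558 ≈ 46.63 mb.
P_c = 1012 − 46.63 = 965.37 ≈ 965 mb.

965 mb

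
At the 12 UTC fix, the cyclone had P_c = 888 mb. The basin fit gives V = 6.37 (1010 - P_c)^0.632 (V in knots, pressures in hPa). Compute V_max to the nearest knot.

ΔP = 1010 − 888 = 122 mb.
122^0.632 ≈ 20.825.
V ≈ 6.37 × 20.825 ≈ 132.7 kt.

133 kt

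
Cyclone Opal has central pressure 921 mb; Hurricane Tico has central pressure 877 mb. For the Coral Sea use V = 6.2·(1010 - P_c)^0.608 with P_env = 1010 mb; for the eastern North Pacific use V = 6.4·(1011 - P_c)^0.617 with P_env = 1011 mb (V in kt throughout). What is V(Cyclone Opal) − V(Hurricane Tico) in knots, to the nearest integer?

Cyclone Opal: ΔP = 89; V ≈ 6.2 × 89^0.608 ≈ 94.98 kt.
Hurricane Tico: ΔP = 134; V ≈ 6.4 × 134^0.617 ≈ 131.40 kt.
Difference ≈ 94.98 − 131.40 = -36.42 → -36 kt.

-36 kt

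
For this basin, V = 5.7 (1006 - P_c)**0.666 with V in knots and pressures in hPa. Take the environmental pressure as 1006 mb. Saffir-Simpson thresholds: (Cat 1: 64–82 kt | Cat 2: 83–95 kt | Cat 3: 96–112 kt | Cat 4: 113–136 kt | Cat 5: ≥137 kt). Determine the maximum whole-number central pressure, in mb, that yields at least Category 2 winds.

Category 2 begins at V = 83 kt.
Required ΔP = (83/5.7)^(1/0.666) = 14.561^1.502 ≈ 55.79 mb.
P_c ≤ 1006 − 55.79 = 950.21, so the highest integer P_c is 950 mb.

950 mb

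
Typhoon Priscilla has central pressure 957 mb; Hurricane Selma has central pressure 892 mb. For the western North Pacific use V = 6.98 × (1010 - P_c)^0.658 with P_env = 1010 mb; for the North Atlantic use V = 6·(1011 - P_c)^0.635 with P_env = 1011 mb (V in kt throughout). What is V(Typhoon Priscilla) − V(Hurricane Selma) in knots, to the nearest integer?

-30 kt

Typhoon Priscilla: ΔP = 53; V ≈ 6.98 × 53^0.658 ≈ 95.15 kt.
Hurricane Selma: ΔP = 119; V ≈ 6 × 119^0.635 ≈ 124.77 kt.
Difference ≈ 95.15 − 124.77 = -29.62 → -30 kt.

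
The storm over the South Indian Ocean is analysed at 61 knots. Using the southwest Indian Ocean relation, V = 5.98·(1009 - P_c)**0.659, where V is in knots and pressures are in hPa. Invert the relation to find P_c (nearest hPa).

975 hPa

ΔP = (V / 5.98)^(1/0.659) = (61/5.98)^1.517.
61/5.98 = 10.201; 10.201^1.517 ≈ 33.93 hPa.
P_c = 1009 − 33.93 = 975.07 ≈ 975 hPa.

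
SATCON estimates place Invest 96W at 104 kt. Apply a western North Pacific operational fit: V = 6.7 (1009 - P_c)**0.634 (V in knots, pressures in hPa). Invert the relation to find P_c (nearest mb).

ΔP = (V / 6.7)^(1/0.634) = (104/6.7)^1.577.
104/6.7 = 15.522; 15.522^1.577 ≈ 75.59 mb.
P_c = 1009 − 75.59 = 933.41 ≈ 933 mb.

933 mb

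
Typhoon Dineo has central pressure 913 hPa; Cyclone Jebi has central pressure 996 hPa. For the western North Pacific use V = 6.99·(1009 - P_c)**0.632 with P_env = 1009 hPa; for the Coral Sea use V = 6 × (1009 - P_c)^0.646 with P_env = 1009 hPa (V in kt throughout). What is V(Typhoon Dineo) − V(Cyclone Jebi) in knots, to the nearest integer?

94 kt

Typhoon Dineo: ΔP = 96; V ≈ 6.99 × 96^0.632 ≈ 125.10 kt.
Cyclone Jebi: ΔP = 13; V ≈ 6 × 13^0.646 ≈ 31.46 kt.
Difference ≈ 125.10 − 31.46 = 93.64 → 94 kt.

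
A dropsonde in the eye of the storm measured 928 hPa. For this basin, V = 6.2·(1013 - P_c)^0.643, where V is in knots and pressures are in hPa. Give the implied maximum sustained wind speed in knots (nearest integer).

ΔP = 1013 − 928 = 85 hPa.
85^0.643 ≈ 17.403.
V ≈ 6.2 × 17.403 ≈ 107.9 kt.

108 kt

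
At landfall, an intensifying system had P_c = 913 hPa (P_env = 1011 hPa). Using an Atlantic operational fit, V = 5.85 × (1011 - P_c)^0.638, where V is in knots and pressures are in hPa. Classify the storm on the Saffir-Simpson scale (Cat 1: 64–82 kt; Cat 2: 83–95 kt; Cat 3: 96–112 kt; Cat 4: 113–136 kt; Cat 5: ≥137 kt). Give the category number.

3

ΔP = 1011 − 913 = 98 hPa.
V ≈ 5.85 × 98^0.638 = 5.85 × 18.64 ≈ 109 kt.
109 kt falls in the Category 3 band.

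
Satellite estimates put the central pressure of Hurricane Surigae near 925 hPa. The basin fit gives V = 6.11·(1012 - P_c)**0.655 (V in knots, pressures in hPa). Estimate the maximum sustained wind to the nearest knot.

ΔP = 1012 − 925 = 87 hPa.
87^0.655 ≈ 18.637.
V ≈ 6.11 × 18.637 ≈ 113.9 kt.

114 kt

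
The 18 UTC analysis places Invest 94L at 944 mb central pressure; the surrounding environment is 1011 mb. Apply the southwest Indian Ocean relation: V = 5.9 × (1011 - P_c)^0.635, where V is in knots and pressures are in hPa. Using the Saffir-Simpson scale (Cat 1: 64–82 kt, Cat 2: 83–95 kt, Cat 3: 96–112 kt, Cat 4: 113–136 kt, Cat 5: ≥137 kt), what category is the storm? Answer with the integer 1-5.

ΔP = 1011 − 944 = 67 mb.
V ≈ 5.9 × 67^0.635 = 5.9 × 14.44 ≈ 85 kt.
85 kt falls in the Category 2 band.

2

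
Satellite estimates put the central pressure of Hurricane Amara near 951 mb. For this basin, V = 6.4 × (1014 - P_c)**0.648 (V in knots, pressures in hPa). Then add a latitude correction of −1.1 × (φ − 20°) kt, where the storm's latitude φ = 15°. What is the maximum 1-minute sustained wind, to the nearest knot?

ΔP = 1014 − 951 = 63 mb.
63^0.648 ≈ 14.655.
V ≈ 6.4 × 14.655 ≈ 93.8 kt.
Latitude correction: −1.1 × (15 − 20) = 5.5 kt.
Corrected V ≈ 99.3 kt → 99 kt.

99 kt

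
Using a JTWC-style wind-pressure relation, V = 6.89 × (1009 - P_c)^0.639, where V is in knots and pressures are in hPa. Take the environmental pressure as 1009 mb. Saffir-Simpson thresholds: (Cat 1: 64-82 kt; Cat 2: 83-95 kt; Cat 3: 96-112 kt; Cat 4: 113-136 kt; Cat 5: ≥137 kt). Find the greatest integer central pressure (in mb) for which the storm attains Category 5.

Category 5 begins at V = 137 kt.
Required ΔP = (137/6.89)^(1/0.639) = 19.884^1.565 ≈ 107.67 mb.
P_c ≤ 1009 − 107.67 = 901.33, so the highest integer P_c is 901 mb.

901 mb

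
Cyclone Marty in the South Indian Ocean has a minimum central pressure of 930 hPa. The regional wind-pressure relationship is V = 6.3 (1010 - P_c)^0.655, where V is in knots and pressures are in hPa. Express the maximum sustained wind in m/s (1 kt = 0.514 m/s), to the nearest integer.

ΔP = 1010 − 930 = 80 hPa.
V ≈ 6.3 × 80^0.655 = 6.3 × 17.641 ≈ 111.138 kt.
111.138 × 0.514 ≈ 57.13 m/s → 57 m/s.

57 m/s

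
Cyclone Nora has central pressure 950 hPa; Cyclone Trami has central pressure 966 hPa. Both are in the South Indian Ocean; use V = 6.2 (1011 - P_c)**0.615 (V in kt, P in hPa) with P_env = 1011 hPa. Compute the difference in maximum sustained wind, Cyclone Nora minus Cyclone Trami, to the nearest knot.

Cyclone Nora: ΔP = 61; V ≈ 6.2 × 61^0.615 ≈ 77.69 kt.
Cyclone Trami: ΔP = 45; V ≈ 6.2 × 45^0.615 ≈ 64.43 kt.
Difference ≈ 77.69 − 64.43 = 13.26 → 13 kt.

13 kt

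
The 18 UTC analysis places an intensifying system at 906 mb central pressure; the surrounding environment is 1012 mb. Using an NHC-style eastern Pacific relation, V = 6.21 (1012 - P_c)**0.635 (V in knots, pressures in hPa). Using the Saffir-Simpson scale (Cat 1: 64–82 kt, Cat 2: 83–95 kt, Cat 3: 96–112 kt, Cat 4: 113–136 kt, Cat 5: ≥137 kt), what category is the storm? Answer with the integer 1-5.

4

ΔP = 1012 − 906 = 106 mb.
V ≈ 6.21 × 106^0.635 = 6.21 × 19.32 ≈ 120 kt.
120 kt falls in the Category 4 band.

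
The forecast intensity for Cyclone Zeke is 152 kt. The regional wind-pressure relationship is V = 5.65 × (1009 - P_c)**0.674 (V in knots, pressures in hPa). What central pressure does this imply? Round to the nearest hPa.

ΔP = (V / 5.65)^(1/0.674) = (152/5.65)^1.484.
152/5.65 = 26.903; 26.903^1.484 ≈ 132.24 hPa.
P_c = 1009 − 132.24 = 876.76 ≈ 877 hPa.

877 hPa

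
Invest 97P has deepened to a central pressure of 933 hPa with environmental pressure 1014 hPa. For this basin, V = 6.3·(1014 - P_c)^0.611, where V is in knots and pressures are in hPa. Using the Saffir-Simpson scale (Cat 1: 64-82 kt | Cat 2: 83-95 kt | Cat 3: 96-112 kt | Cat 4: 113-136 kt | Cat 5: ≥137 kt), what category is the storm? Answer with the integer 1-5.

ΔP = 1014 − 933 = 81 hPa.
V ≈ 6.3 × 81^0.611 = 6.3 × 14.66 ≈ 92 kt.
92 kt falls in the Category 2 band.

2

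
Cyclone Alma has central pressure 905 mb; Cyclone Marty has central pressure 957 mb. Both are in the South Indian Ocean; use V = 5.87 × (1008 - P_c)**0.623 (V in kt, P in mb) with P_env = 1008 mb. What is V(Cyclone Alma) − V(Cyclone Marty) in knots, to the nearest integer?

37 kt

Cyclone Alma: ΔP = 103; V ≈ 5.87 × 103^0.623 ≈ 105.35 kt.
Cyclone Marty: ΔP = 51; V ≈ 5.87 × 51^0.623 ≈ 67.99 kt.
Difference ≈ 105.35 − 67.99 = 37.36 → 37 kt.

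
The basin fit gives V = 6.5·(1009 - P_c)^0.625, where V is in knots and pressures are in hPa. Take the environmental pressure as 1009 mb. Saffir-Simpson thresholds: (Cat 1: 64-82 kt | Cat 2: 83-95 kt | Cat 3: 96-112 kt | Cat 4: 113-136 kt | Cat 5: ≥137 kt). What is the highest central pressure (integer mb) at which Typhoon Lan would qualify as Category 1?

Category 1 begins at V = 64 kt.
Required ΔP = (64/6.5)^(1/0.625) = 9.846^1.600 ≈ 38.84 mb.
P_c ≤ 1009 − 38.84 = 970.16, so the highest integer P_c is 970 mb.

970 mb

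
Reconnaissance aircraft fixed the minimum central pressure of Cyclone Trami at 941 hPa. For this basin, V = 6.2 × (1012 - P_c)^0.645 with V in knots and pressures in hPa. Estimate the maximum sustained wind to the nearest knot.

97 kt

ΔP = 1012 − 941 = 71 hPa.
71^0.645 ≈ 15.634.
V ≈ 6.2 × 15.634 ≈ 96.9 kt.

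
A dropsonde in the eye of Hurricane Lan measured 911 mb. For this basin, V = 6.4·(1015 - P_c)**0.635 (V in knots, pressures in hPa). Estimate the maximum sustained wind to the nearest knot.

ΔP = 1015 − 911 = 104 mb.
104^0.635 ≈ 19.090.
V ≈ 6.4 × 19.090 ≈ 122.2 kt.

122 kt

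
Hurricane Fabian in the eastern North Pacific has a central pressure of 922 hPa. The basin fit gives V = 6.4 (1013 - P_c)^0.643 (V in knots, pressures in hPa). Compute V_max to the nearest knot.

ΔP = 1013 − 922 = 91 hPa.
91^0.643 ≈ 18.183.
V ≈ 6.4 × 18.183 ≈ 116.4 kt.

116 kt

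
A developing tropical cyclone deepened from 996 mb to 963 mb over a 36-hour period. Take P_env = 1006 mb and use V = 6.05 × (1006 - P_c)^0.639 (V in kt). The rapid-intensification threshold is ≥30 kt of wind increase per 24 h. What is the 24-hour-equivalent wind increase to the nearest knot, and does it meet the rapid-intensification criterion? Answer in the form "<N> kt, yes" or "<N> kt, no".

27 kt, no

V₁: ΔP = 10, V ≈ 6.05 × 10^0.639 ≈ 26.35 kt.
V₂: ΔP = 43, V ≈ 6.05 × 43^0.639 ≈ 66.92 kt.
ΔV over 36 h = 40.57 kt → 24 h equivalent = 40.57 × 24/36 ≈ 27.05 kt.
27 kt < 30 kt ⇒ not rapid intensification.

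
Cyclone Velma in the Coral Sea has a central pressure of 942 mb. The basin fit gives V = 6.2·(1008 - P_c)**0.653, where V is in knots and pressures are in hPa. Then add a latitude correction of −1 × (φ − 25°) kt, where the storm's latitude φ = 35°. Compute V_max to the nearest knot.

86 kt

ΔP = 1008 − 942 = 66 mb.
66^0.653 ≈ 15.423.
V ≈ 6.2 × 15.423 ≈ 95.6 kt.
Latitude correction: −1 × (35 − 25) = -10 kt.
Corrected V ≈ 85.6 kt → 86 kt.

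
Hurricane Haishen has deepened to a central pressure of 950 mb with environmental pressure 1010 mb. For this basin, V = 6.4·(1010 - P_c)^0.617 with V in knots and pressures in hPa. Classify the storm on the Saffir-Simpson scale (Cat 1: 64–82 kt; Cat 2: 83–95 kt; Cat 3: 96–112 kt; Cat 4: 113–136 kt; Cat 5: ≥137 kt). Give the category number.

ΔP = 1010 − 950 = 60 mb.
V ≈ 6.4 × 60^0.617 = 6.4 × 12.51 ≈ 80 kt.
80 kt falls in the Category 1 band.

1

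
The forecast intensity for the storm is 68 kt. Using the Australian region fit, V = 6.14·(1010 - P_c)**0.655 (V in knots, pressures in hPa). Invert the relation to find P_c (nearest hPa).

ΔP = (V / 6.14)^(1/0.655) = (68/6.14)^1.527.
68/6.14 = 11.075; 11.075^1.527 ≈ 39.30 hPa.
P_c = 1010 − 39.30 = 970.70 ≈ 971 hPa.

971 hPa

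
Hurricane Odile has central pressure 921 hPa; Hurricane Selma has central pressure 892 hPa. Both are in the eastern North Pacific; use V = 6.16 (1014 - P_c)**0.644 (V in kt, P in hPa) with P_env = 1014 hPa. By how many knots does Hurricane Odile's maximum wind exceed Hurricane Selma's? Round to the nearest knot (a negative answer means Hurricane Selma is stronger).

-22 kt

Hurricane Odile: ΔP = 93; V ≈ 6.16 × 93^0.644 ≈ 114.10 kt.
Hurricane Selma: ΔP = 122; V ≈ 6.16 × 122^0.644 ≈ 135.89 kt.
Difference ≈ 114.10 − 135.89 = -21.79 → -22 kt.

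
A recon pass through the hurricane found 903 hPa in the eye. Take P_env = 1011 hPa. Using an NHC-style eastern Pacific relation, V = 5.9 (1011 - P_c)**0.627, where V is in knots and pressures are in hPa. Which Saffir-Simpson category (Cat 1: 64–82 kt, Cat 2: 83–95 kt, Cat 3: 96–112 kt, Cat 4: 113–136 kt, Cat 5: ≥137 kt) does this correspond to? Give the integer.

3

ΔP = 1011 − 903 = 108 hPa.
V ≈ 5.9 × 108^0.627 = 5.9 × 18.83 ≈ 111 kt.
111 kt falls in the Category 3 band.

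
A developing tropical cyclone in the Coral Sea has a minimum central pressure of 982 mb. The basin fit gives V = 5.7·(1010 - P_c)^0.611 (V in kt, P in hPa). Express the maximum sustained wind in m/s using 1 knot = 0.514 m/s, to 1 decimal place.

ΔP = 1010 − 982 = 28 mb.
V ≈ 5.7 × 28^0.611 = 5.7 × 7.660 ≈ 43.660 kt.
43.660 × 0.514 ≈ 22.44 m/s → 22.4 m/s.

22.4 m/s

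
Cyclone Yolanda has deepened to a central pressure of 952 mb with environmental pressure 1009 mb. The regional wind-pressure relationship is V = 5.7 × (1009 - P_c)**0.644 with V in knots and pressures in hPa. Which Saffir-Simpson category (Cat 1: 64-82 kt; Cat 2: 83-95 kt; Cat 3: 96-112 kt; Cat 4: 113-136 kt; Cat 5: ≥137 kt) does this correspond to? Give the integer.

ΔP = 1009 − 952 = 57 mb.
V ≈ 5.7 × 57^0.644 = 5.7 × 13.51 ≈ 77 kt.
77 kt falls in the Category 1 band.

1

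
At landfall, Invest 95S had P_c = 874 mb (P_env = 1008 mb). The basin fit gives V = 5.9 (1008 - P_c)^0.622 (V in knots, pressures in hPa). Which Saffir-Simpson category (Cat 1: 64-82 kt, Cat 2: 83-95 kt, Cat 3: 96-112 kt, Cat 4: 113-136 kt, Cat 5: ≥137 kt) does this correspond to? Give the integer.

4

ΔP = 1008 − 874 = 134 mb.
V ≈ 5.9 × 134^0.622 = 5.9 × 21.04 ≈ 124 kt.
124 kt falls in the Category 4 band.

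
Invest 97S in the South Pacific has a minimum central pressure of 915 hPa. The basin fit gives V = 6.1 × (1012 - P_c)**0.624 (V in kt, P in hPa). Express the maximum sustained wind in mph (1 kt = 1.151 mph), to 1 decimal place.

ΔP = 1012 − 915 = 97 hPa.
V ≈ 6.1 × 97^0.624 = 6.1 × 17.368 ≈ 105.944 kt.
105.944 × 1.151 ≈ 121.94 mph → 121.9 mph.

121.9 mph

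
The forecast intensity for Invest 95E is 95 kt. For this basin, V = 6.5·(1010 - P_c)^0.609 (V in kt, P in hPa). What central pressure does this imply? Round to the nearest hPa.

928 hPa

ΔP = (V / 6.5)^(1/0.609) = (95/6.5)^1.642.
95/6.5 = 14.615; 14.615^1.642 ≈ 81.78 hPa.
P_c = 1010 − 81.78 = 928.22 ≈ 928 hPa.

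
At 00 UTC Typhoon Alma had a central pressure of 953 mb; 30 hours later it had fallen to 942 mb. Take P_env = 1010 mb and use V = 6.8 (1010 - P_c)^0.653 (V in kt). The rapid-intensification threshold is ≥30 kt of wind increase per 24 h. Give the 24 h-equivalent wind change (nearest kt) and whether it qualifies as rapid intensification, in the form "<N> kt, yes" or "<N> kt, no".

9 kt, no

V₁: ΔP = 57, V ≈ 6.8 × 57^0.653 ≈ 95.30 kt.
V₂: ΔP = 68, V ≈ 6.8 × 68^0.653 ≈ 106.94 kt.
ΔV over 30 h = 11.64 kt → 24 h equivalent = 11.64 × 24/30 ≈ 9.31 kt.
9 kt < 30 kt ⇒ not rapid intensification.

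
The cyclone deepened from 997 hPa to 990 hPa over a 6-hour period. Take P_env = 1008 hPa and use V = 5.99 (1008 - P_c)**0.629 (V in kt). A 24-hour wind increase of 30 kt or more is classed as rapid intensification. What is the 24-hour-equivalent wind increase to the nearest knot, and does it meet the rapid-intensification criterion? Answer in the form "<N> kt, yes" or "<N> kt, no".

39 kt, yes

V₁: ΔP = 11, V ≈ 5.99 × 11^0.629 ≈ 27.07 kt.
V₂: ΔP = 18, V ≈ 5.99 × 18^0.629 ≈ 36.90 kt.
ΔV over 6 h = 9.83 kt → 24 h equivalent = 9.83 × 24/6 ≈ 39.32 kt.
39 kt ≥ 30 kt ⇒ rapid intensification.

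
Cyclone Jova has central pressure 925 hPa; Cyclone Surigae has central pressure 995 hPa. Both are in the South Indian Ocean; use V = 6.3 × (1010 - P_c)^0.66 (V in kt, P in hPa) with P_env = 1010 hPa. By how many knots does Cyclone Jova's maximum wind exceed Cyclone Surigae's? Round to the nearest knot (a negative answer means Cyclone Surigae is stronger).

Cyclone Jova: ΔP = 85; V ≈ 6.3 × 85^0.66 ≈ 118.24 kt.
Cyclone Surigae: ΔP = 15; V ≈ 6.3 × 15^0.66 ≈ 37.63 kt.
Difference ≈ 118.24 − 37.63 = 80.61 → 81 kt.

81 kt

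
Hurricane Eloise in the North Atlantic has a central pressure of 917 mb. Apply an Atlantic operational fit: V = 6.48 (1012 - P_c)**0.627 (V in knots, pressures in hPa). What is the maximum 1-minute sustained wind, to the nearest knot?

ΔP = 1012 − 917 = 95 mb.
95^0.627 ≈ 17.379.
V ≈ 6.48 × 17.379 ≈ 112.6 kt.

113 kt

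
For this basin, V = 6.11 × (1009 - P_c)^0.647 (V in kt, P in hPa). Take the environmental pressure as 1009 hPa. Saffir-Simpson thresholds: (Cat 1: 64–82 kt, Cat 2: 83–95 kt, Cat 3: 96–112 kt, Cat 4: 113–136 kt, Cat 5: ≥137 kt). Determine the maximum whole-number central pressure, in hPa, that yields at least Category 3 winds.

938 hPa

Category 3 begins at V = 96 kt.
Required ΔP = (96/6.11)^(1/0.647) = 15.712^1.546 ≈ 70.61 hPa.
P_c ≤ 1009 − 70.61 = 938.39, so the highest integer P_c is 938 hPa.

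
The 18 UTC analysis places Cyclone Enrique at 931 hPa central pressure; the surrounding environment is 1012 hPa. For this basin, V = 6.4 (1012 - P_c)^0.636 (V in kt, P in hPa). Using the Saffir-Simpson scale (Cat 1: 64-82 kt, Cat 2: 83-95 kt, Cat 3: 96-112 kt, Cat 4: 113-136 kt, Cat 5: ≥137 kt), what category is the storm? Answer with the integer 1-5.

3

ΔP = 1012 − 931 = 81 hPa.
V ≈ 6.4 × 81^0.636 = 6.4 × 16.36 ≈ 105 kt.
105 kt falls in the Category 3 band.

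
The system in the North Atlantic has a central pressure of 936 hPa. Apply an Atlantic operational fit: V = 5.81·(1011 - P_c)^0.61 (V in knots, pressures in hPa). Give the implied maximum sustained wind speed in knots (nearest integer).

ΔP = 1011 − 936 = 75 hPa.
75^0.61 ≈ 13.925.
V ≈ 5.81 × 13.925 ≈ 80.9 kt.

81 kt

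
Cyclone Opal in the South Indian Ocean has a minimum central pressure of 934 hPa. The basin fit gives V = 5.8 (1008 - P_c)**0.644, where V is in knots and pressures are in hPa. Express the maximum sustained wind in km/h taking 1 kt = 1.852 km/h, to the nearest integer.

172 km/h

ΔP = 1008 − 934 = 74 hPa.
V ≈ 5.8 × 74^0.644 = 5.8 × 15.988 ≈ 92.728 kt.
92.728 × 1.852 ≈ 171.73 km/h → 172 km/h.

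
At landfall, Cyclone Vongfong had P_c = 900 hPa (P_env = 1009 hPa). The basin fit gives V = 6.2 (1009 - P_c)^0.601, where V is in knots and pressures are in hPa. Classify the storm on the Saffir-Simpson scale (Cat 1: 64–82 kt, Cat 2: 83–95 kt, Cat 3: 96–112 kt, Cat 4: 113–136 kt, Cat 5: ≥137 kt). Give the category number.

3

ΔP = 1009 − 900 = 109 hPa.
V ≈ 6.2 × 109^0.601 = 6.2 × 16.77 ≈ 104 kt.
104 kt falls in the Category 3 band.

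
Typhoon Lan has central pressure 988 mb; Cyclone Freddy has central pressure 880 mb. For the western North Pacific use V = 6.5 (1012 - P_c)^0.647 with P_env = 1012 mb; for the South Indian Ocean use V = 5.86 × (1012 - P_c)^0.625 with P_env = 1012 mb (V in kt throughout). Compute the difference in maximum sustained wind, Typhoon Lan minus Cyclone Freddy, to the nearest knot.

Typhoon Lan: ΔP = 24; V ≈ 6.5 × 24^0.647 ≈ 50.81 kt.
Cyclone Freddy: ΔP = 132; V ≈ 5.86 × 132^0.625 ≈ 123.95 kt.
Difference ≈ 50.81 − 123.95 = -73.14 → -73 kt.

-73 kt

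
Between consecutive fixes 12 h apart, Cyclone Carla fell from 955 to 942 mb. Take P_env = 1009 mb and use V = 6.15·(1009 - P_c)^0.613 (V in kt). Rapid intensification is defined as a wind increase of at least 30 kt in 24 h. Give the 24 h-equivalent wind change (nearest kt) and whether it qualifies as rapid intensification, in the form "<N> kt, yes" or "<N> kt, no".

V₁: ΔP = 54, V ≈ 6.15 × 54^0.613 ≈ 70.93 kt.
V₂: ΔP = 67, V ≈ 6.15 × 67^0.613 ≈ 80.96 kt.
ΔV over 12 h = 10.03 kt → 24 h equivalent = 10.03 × 24/12 ≈ 20.06 kt.
20 kt < 30 kt ⇒ not rapid intensification.

20 kt, no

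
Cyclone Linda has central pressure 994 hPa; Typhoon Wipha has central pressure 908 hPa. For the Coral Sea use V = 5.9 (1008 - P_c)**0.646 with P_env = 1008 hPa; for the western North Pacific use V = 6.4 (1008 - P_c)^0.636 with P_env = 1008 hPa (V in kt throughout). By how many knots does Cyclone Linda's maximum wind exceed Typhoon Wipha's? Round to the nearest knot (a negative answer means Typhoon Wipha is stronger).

-87 kt

Cyclone Linda: ΔP = 14; V ≈ 5.9 × 14^0.646 ≈ 32.45 kt.
Typhoon Wipha: ΔP = 100; V ≈ 6.4 × 100^0.636 ≈ 119.72 kt.
Difference ≈ 32.45 − 119.72 = -87.27 → -87 kt.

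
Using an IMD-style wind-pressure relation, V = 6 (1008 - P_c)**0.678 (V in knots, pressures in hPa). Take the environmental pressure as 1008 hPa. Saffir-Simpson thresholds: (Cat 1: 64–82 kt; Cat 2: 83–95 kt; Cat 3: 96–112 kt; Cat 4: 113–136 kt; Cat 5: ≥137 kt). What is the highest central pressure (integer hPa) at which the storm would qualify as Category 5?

Category 5 begins at V = 137 kt.
Required ΔP = (137/6)^(1/0.678) = 22.833^1.475 ≈ 100.88 hPa.
P_c ≤ 1008 − 100.88 = 907.12, so the highest integer P_c is 907 hPa.

907 hPa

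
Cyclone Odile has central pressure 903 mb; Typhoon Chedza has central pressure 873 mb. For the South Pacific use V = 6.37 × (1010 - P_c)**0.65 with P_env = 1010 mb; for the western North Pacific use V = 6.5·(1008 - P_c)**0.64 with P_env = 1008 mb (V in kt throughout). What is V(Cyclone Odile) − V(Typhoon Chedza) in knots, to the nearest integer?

-17 kt

Cyclone Odile: ΔP = 107; V ≈ 6.37 × 107^0.65 ≈ 132.81 kt.
Typhoon Chedza: ΔP = 135; V ≈ 6.5 × 135^0.64 ≈ 150.08 kt.
Difference ≈ 132.81 − 150.08 = -17.27 → -17 kt.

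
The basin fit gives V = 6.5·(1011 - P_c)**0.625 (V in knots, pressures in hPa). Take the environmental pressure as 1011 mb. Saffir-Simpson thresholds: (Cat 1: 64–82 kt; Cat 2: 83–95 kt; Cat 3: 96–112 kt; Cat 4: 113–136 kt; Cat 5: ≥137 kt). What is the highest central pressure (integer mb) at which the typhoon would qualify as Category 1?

972 mb

Category 1 begins at V = 64 kt.
Required ΔP = (64/6.5)^(1/0.625) = 9.846^1.600 ≈ 38.84 mb.
P_c ≤ 1011 − 38.84 = 972.16, so the highest integer P_c is 972 mb.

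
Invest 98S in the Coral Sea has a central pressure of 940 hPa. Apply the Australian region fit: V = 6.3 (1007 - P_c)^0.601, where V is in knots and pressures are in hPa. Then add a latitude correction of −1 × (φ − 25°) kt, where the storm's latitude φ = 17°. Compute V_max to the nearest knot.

87 kt

ΔP = 1007 − 940 = 67 hPa.
67^0.601 ≈ 12.516.
V ≈ 6.3 × 12.516 ≈ 78.9 kt.
Latitude correction: −1 × (17 − 25) = 8 kt.
Corrected V ≈ 86.9 kt → 87 kt.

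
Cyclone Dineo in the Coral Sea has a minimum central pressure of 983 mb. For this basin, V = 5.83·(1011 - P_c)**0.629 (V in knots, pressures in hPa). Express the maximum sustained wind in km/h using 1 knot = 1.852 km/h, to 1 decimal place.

ΔP = 1011 − 983 = 28 mb.
V ≈ 5.83 × 28^0.629 = 5.83 × 8.133 ≈ 47.417 kt.
47.417 × 1.852 ≈ 87.82 km/h → 87.8 km/h.

87.8 km/h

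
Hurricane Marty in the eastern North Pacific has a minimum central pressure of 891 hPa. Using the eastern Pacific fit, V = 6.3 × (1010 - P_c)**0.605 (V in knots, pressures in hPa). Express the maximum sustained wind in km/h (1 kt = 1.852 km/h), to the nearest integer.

210 km/h

ΔP = 1010 − 891 = 119 hPa.
V ≈ 6.3 × 119^0.605 = 6.3 × 18.018 ≈ 113.513 kt.
113.513 × 1.852 ≈ 210.23 km/h → 210 km/h.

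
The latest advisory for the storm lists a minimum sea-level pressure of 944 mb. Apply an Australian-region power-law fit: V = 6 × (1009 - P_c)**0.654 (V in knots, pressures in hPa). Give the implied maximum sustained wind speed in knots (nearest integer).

92 kt

ΔP = 1009 − 944 = 65 mb.
65^0.654 ≈ 15.334.
V ≈ 6 × 15.334 ≈ 92.0 kt.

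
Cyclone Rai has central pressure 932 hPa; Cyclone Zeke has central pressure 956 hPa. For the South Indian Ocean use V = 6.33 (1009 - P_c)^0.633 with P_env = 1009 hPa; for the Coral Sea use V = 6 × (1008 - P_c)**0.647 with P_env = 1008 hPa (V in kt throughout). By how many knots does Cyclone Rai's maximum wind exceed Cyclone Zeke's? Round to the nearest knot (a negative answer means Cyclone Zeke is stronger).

Cyclone Rai: ΔP = 77; V ≈ 6.33 × 77^0.633 ≈ 98.98 kt.
Cyclone Zeke: ΔP = 52; V ≈ 6 × 52^0.647 ≈ 77.34 kt.
Difference ≈ 98.98 − 77.34 = 21.64 → 22 kt.

22 kt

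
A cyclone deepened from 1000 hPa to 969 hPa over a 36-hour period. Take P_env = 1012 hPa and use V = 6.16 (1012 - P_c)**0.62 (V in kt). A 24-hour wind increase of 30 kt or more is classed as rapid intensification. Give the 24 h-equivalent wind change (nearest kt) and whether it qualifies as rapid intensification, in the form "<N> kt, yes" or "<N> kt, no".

23 kt, no

V₁: ΔP = 12, V ≈ 6.16 × 12^0.62 ≈ 28.75 kt.
V₂: ΔP = 43, V ≈ 6.16 × 43^0.62 ≈ 63.44 kt.
ΔV over 36 h = 34.69 kt → 24 h equivalent = 34.69 × 24/36 ≈ 23.13 kt.
23 kt < 30 kt ⇒ not rapid intensification.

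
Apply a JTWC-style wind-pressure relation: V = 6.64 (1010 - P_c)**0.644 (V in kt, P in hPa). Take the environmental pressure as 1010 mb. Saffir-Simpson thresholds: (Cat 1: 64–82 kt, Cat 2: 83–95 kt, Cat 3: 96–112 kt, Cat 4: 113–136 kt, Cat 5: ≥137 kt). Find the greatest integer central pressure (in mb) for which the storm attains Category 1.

Category 1 begins at V = 64 kt.
Required ΔP = (64/6.64)^(1/0.644) = 9.639^1.553 ≈ 33.73 mb.
P_c ≤ 1010 − 33.73 = 976.27, so the highest integer P_c is 976 mb.

976 mb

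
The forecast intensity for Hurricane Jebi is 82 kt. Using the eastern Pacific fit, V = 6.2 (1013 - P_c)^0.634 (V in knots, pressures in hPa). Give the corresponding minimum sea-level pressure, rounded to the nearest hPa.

ΔP = (V / 6.2)^(1/0.634) = (82/6.2)^1.577.
82/6.2 = 13.226; 13.226^1.577 ≈ 58.72 hPa.
P_c = 1013 − 58.72 = 954.28 ≈ 954 hPa.

954 hPa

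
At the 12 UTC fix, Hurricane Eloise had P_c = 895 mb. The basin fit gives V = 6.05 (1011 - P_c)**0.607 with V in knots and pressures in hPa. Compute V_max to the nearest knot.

ΔP = 1011 − 895 = 116 mb.
116^0.607 ≈ 17.911.
V ≈ 6.05 × 17.911 ≈ 108.4 kt.

108 kt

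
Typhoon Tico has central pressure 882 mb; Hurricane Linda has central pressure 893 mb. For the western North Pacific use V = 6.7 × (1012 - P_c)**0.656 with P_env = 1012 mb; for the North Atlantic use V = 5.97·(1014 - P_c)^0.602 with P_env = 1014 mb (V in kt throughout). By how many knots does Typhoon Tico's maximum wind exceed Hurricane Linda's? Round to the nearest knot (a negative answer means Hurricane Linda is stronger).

Typhoon Tico: ΔP = 130; V ≈ 6.7 × 130^0.656 ≈ 163.24 kt.
Hurricane Linda: ΔP = 121; V ≈ 5.97 × 121^0.602 ≈ 107.11 kt.
Difference ≈ 163.24 − 107.11 = 56.13 → 56 kt.

56 kt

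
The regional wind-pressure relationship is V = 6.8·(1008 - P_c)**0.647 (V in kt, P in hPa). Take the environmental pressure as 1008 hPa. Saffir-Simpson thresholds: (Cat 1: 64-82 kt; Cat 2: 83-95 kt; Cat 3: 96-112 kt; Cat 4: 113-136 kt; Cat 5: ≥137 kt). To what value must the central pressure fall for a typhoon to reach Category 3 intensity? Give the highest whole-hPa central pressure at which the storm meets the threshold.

Category 3 begins at V = 96 kt.
Required ΔP = (96/6.8)^(1/0.647) = 14.118^1.546 ≈ 59.85 hPa.
P_c ≤ 1008 − 59.85 = 948.15, so the highest integer P_c is 948 hPa.

948 hPa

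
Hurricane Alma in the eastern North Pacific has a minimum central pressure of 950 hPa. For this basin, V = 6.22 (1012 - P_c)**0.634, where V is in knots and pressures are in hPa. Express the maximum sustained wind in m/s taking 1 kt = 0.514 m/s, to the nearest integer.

44 m/s

ΔP = 1012 − 950 = 62 hPa.
V ≈ 6.22 × 62^0.634 = 6.22 × 13.689 ≈ 85.146 kt.
85.146 × 0.514 ≈ 43.77 m/s → 44 m/s.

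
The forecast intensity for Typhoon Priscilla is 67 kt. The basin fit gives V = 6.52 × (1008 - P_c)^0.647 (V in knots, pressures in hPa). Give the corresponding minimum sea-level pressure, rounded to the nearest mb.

ΔP = (V / 6.52)^(1/0.647) = (67/6.52)^1.546.
67/6.52 = 10.276; 10.276^1.546 ≈ 36.63 mb.
P_c = 1008 − 36.63 = 971.37 ≈ 971 mb.

971 mb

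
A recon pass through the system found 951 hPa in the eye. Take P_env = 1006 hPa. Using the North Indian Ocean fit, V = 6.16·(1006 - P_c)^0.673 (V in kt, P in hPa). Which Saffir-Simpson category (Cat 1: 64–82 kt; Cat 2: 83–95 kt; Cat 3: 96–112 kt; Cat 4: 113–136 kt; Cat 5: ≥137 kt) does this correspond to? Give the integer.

ΔP = 1006 − 951 = 55 hPa.
V ≈ 6.16 × 55^0.673 = 6.16 × 14.83 ≈ 91 kt.
91 kt falls in the Category 2 band.

2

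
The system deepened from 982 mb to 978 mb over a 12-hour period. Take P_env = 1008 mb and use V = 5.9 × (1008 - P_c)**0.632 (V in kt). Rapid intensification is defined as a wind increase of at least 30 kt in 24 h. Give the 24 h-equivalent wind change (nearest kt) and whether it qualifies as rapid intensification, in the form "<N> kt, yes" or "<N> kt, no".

V₁: ΔP = 26, V ≈ 5.9 × 26^0.632 ≈ 46.25 kt.
V₂: ΔP = 30, V ≈ 5.9 × 30^0.632 ≈ 50.63 kt.
ΔV over 12 h = 4.38 kt → 24 h equivalent = 4.38 × 24/12 ≈ 8.76 kt.
9 kt < 30 kt ⇒ not rapid intensification.

9 kt, no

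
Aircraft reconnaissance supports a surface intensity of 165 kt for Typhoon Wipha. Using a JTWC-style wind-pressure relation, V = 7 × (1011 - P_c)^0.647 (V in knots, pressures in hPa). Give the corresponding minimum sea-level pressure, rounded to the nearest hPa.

ΔP = (V / 7)^(1/0.647) = (165/7)^1.546.
165/7 = 23.571; 23.571^1.546 ≈ 132.18 hPa.
P_c = 1011 − 132.18 = 878.82 ≈ 879 hPa.

879 hPa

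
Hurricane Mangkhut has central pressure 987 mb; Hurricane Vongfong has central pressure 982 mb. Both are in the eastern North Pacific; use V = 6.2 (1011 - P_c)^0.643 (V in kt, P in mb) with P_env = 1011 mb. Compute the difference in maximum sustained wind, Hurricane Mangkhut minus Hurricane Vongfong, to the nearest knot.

-6 kt

Hurricane Mangkhut: ΔP = 24; V ≈ 6.2 × 24^0.643 ≈ 47.85 kt.
Hurricane Vongfong: ΔP = 29; V ≈ 6.2 × 29^0.643 ≈ 54.04 kt.
Difference ≈ 47.85 − 54.04 = -6.19 → -6 kt.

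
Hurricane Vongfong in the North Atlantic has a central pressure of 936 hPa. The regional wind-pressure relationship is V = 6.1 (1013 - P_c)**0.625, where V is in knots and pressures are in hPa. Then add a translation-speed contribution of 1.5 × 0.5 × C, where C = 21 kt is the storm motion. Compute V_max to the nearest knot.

ΔP = 1013 − 936 = 77 hPa.
77^0.625 ≈ 15.103.
V ≈ 6.1 × 15.103 ≈ 92.1 kt.
Translation term: 1.5 × 0.5 × 21 = 15.75 kt.
Corrected V ≈ 107.85 kt → 108 kt.

108 kt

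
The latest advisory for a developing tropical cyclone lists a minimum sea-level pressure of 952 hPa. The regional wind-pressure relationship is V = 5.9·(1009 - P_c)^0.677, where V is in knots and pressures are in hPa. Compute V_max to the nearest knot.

91 kt

ΔP = 1009 − 952 = 57 hPa.
57^0.677 ≈ 15.443.
V ≈ 5.9 × 15.443 ≈ 91.1 kt.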